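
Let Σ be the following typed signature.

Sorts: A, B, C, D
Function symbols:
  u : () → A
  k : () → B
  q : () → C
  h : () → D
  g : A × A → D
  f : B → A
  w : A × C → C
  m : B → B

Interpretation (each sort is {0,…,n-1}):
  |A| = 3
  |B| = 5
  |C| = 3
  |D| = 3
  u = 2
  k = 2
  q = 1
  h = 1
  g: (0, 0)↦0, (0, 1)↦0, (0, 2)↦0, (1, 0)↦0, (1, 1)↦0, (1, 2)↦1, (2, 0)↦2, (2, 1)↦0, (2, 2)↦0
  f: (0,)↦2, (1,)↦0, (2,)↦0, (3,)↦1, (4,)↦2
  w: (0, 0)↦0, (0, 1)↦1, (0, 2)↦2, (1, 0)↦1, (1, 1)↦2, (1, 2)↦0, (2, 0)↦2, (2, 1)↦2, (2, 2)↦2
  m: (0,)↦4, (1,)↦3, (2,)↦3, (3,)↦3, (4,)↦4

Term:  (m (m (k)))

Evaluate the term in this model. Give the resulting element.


value = 3

  k = 2
  (m (k)) = m(2,) = 3
  (m (m (k))) = m(3,) = 3


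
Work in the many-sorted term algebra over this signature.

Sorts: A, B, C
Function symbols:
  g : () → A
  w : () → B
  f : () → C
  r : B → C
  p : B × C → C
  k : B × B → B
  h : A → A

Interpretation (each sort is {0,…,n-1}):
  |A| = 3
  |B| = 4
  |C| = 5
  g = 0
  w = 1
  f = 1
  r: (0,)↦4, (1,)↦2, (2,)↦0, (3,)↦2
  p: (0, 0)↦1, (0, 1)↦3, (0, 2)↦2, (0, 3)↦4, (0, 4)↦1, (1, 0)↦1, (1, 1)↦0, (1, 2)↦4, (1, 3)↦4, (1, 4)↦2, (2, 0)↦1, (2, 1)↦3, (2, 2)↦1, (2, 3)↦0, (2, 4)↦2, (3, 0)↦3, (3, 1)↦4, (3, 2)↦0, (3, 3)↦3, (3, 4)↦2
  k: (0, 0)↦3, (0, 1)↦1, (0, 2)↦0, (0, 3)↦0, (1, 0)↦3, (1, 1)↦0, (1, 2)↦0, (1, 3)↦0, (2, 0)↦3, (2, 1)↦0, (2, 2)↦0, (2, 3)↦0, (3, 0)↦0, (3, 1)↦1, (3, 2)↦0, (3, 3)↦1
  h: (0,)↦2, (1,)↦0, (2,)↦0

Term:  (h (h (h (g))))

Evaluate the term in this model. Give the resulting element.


value = 2

  g = 0
  (h (g)) = h(0,) = 2
  (h (h (g))) = h(2,) = 0
  (h (h (h (g)))) = h(0,) = 2


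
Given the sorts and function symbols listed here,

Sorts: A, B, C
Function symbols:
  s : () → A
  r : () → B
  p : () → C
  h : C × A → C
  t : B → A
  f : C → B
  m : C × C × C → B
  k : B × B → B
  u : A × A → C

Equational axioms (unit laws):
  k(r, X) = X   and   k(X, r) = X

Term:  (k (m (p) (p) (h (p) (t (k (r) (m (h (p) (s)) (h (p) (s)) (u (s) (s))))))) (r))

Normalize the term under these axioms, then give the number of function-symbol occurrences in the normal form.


size = 16

1. (k (m (p) (p) (h (p) (t (k (r) (m (h (p) (s)) (h (p) (s)) (u (s) (s))))))) (r))  →  (m (p) (p) (h (p) (t (k (r) (m (h (p) (s)) (h (p) (s)) (u (s) (s)))))))
2. (m (p) (p) (h (p) (t (k (r) (m (h (p) (s)) (h (p) (s)) (u (s) (s)))))))  →  (m (p) (p) (h (p) (t (m (h (p) (s)) (h (p) (s)) (u (s) (s))))))
normal form: (m (p) (p) (h (p) (t (m (h (p) (s)) (h (p) (s)) (u (s) (s))))))


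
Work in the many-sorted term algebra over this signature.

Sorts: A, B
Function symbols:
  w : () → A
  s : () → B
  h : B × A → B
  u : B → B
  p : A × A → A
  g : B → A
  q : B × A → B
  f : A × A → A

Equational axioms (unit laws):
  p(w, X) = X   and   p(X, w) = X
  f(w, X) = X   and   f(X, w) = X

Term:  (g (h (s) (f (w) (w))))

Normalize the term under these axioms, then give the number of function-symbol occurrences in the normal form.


size = 4

1. (g (h (s) (f (w) (w))))  →  (g (h (s) (w)))
normal form: (g (h (s) (w)))


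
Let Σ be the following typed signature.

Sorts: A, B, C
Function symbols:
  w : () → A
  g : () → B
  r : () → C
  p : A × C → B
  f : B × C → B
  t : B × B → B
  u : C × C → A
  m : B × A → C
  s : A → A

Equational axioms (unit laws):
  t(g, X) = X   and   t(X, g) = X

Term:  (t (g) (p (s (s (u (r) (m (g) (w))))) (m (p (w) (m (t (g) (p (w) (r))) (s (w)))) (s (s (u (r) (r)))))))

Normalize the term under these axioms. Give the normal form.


normal form = (p (s (s (u (r) (m (g) (w))))) (m (p (w) (m (p (w) (r)) (s (w)))) (s (s (u (r) (r))))))

1. (t (g) (p (s (s (u (r) (m (g) (w))))) (m (p (w) (m (t (g) (p (w) (r))) (s (w)))) (s (s (u (r) (r)))))))  →  (p (s (s (u (r) (m (g) (w))))) (m (p (w) (m (t (g) (p (w) (r))) (s (w)))) (s (s (u (r) (r))))))
2. (p (s (s (u (r) (m (g) (w))))) (m (p (w) (m (t (g) (p (w) (r))) (s (w)))) (s (s (u (r) (r))))))  →  (p (s (s (u (r) (m (g) (w))))) (m (p (w) (m (p (w) (r)) (s (w)))) (s (s (u (r) (r))))))


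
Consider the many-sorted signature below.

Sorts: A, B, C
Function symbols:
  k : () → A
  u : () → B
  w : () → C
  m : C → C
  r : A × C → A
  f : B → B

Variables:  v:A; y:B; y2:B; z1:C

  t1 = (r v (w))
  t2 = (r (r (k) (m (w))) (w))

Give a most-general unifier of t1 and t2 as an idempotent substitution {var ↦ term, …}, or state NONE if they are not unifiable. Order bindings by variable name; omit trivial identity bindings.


{v ↦ (r (k) (m (w)))}


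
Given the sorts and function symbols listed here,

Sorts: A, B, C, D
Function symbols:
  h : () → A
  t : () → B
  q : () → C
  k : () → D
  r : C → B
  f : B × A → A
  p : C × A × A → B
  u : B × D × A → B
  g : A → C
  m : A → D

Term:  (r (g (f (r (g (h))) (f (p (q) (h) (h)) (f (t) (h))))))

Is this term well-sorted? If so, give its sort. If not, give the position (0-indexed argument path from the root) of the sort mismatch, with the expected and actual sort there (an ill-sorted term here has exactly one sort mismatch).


well-sorted; sort = B

          (h) : A
        (g (h)) : C
      (r (g (h))) : B
          (q) : C
          (h) : A
          (h) : A
        (p (q) (h) (h)) : B
          (t) : B
          (h) : A
        (f (t) (h)) : A
      (f (p (q) (h) (h)) (f (t) (h))) : A
    (f (r (g (h))) (f (p (q) (h) (h)) (f (t) (h)))) : A
  (g (f (r (g (h))) (f (p (q) (h) (h)) (f (t) (h))))) : C
(r (g (f (r (g (h))) (f (p (q) (h) (h)) (f (t) (h)))))) : B


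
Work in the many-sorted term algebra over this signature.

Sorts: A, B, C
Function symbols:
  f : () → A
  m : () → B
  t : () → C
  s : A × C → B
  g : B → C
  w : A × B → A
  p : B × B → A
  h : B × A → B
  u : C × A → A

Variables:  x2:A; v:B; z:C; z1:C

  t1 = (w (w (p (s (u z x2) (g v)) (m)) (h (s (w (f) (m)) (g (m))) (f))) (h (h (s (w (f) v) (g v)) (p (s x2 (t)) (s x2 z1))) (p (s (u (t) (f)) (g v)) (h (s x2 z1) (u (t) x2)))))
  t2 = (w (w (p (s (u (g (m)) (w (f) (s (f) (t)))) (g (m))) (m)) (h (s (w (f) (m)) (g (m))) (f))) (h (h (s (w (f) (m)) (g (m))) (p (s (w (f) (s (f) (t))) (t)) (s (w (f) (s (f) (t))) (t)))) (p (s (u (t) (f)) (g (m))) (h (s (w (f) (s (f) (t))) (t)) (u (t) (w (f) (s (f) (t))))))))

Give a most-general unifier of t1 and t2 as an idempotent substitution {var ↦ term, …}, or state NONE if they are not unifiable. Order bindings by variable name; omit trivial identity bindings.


{v ↦ (m), x2 ↦ (w (f) (s (f) (t))), z ↦ (g (m)), z1 ↦ (t)}


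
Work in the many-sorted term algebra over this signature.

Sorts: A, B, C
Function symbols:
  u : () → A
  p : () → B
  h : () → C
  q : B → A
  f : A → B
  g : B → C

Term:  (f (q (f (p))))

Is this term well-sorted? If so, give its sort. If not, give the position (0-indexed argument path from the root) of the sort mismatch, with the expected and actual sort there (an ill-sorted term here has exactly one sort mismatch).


      (p) : B
    (f (p)) : ✗ arg 0 at [0, 0, 0] has sort B, expected A

ill-sorted at position [0, 0, 0]: expected A, got B


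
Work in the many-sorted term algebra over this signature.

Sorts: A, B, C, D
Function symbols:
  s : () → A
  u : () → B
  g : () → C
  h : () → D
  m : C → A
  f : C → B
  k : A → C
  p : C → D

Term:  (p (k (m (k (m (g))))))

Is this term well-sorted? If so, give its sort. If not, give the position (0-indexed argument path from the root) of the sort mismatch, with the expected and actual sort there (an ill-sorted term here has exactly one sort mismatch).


          (g) : C
        (m (g)) : A
      (k (m (g))) : C
    (m (k (m (g)))) : A
  (k (m (k (m (g))))) : C
(p (k (m (k (m (g)))))) : D

well-sorted; sort = D


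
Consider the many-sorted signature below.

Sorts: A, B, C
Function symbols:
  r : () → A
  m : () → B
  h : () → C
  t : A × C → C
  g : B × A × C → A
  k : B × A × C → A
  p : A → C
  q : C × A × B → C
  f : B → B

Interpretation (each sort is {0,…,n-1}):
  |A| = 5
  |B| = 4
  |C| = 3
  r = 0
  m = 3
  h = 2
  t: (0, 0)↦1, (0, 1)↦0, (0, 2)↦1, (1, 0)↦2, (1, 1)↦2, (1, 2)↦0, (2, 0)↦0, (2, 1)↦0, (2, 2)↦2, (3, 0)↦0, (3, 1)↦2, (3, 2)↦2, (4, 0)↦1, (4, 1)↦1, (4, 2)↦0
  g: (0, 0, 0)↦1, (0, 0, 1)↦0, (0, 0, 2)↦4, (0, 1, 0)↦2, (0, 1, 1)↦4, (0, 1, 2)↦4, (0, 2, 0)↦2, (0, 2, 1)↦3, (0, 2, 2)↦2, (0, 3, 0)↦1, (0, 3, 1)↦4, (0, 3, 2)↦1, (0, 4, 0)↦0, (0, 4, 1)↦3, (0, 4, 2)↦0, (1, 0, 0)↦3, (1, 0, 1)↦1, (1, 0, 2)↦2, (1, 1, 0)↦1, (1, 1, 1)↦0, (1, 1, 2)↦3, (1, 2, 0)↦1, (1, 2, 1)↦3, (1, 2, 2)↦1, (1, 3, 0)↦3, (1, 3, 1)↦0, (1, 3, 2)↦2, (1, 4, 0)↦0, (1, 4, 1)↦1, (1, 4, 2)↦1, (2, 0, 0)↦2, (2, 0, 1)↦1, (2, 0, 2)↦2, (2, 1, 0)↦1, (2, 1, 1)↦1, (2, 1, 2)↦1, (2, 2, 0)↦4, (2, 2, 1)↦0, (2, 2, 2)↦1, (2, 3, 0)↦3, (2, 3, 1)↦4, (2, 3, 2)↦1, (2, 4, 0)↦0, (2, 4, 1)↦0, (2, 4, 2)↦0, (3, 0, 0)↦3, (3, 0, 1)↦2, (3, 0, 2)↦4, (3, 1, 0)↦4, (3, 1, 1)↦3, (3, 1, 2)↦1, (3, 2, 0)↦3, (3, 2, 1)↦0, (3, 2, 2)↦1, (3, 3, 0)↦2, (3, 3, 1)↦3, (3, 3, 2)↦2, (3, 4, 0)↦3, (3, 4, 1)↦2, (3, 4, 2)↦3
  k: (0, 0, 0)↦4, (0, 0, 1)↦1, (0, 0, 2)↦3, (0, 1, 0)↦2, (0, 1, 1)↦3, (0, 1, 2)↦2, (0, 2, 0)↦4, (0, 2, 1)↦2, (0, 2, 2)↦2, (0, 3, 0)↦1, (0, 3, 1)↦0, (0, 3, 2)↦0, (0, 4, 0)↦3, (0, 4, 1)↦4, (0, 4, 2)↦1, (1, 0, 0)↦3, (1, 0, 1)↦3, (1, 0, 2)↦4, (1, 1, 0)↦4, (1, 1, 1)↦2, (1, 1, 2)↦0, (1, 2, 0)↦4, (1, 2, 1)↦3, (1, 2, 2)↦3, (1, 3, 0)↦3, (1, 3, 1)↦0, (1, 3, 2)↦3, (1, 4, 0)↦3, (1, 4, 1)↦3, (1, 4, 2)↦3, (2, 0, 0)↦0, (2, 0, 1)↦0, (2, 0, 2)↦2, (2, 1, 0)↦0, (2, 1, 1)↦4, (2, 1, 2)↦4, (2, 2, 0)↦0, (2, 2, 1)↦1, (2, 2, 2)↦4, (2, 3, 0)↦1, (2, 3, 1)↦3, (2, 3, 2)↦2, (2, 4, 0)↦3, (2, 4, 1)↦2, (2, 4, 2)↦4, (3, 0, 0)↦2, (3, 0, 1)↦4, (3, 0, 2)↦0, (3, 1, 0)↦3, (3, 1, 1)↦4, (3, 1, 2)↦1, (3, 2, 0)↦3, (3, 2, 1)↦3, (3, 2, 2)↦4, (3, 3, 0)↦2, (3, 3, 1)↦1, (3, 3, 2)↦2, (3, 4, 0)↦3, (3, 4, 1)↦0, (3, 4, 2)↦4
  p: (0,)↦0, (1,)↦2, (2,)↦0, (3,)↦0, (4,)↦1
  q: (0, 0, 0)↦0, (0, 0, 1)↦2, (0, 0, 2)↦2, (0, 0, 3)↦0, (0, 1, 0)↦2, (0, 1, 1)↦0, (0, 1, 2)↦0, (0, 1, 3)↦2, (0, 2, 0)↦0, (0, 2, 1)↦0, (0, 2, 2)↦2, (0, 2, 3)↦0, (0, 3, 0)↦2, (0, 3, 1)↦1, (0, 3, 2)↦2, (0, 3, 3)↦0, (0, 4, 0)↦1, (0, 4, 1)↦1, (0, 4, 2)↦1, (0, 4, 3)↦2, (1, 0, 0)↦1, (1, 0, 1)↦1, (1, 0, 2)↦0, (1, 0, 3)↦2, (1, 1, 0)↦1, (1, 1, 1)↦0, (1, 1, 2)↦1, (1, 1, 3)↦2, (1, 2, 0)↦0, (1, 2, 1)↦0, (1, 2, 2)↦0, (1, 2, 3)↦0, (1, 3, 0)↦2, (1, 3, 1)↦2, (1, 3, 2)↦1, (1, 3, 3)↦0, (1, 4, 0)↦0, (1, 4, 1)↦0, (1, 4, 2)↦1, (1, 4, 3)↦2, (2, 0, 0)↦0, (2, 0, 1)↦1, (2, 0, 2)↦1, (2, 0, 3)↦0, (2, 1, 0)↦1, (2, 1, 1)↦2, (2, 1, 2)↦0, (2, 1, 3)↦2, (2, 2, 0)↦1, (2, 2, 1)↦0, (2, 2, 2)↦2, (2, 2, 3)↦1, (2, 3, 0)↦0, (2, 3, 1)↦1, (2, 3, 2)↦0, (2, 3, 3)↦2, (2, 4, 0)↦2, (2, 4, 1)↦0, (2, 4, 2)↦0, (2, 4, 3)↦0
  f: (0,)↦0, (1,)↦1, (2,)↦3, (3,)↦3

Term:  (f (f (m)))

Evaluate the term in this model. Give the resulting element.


  m = 3
  (f (m)) = f(3,) = 3
  (f (f (m))) = f(3,) = 3

value = 3


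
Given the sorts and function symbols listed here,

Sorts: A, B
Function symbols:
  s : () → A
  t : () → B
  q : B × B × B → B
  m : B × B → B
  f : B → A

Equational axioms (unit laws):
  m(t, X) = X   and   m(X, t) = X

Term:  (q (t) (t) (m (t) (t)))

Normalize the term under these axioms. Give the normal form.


normal form = (q (t) (t) (t))

1. (q (t) (t) (m (t) (t)))  →  (q (t) (t) (t))


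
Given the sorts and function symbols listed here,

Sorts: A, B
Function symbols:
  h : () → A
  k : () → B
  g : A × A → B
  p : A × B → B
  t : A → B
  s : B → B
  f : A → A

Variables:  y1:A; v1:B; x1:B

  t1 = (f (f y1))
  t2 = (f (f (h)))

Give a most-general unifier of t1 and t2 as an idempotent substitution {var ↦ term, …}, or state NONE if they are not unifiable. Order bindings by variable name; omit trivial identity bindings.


{y1 ↦ (h)}


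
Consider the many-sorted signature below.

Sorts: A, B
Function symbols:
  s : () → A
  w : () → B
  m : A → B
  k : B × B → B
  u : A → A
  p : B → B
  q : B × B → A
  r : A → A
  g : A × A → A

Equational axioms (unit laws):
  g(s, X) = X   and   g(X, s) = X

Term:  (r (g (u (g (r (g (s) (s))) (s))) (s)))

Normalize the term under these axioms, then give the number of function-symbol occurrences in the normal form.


1. (r (g (u (g (r (g (s) (s))) (s))) (s)))  →  (r (u (g (r (g (s) (s))) (s))))
2. (r (u (g (r (g (s) (s))) (s))))  →  (r (u (r (g (s) (s)))))
3. (r (u (r (g (s) (s)))))  →  (r (u (r (s))))
normal form: (r (u (r (s))))

size = 4


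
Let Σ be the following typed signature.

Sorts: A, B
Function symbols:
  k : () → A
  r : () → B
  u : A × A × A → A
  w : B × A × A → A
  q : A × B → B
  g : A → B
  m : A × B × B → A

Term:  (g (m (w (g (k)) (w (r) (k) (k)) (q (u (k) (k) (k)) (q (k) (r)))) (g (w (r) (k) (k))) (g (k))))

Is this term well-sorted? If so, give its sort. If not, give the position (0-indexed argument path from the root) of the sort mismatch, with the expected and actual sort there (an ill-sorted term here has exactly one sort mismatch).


        (k) : A
      (g (k)) : B
        (r) : B
        (k) : A
        (k) : A
      (w (r) (k) (k)) : A
          (k) : A
          (k) : A
          (k) : A
        (u (k) (k) (k)) : A
          (k) : A
          (r) : B
        (q (k) (r)) : B
      (q (u (k) (k) (k)) (q (k) (r))) : B
    (w (g (k)) (w (r) (k) (k)) (q (u (k) (k) (k)) (q (k) (r)))) : ✗ arg 2 at [0, 0, 2] has sort B, expected A
        (r) : B
        (k) : A
        (k) : A
      (w (r) (k) (k)) : A
    (g (w (r) (k) (k))) : B
      (k) : A
    (g (k)) : B

ill-sorted at position [0, 0, 2]: expected A, got B


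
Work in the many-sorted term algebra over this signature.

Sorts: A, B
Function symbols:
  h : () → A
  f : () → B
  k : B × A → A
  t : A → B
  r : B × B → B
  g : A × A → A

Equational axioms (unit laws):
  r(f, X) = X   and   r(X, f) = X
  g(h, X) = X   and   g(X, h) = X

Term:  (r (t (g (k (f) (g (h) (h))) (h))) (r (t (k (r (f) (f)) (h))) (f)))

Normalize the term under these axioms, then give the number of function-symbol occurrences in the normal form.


size = 9

1. (r (t (g (k (f) (g (h) (h))) (h))) (r (t (k (r (f) (f)) (h))) (f)))  →  (r (t (k (f) (g (h) (h)))) (r (t (k (r (f) (f)) (h))) (f)))
2. (r (t (k (f) (g (h) (h)))) (r (t (k (r (f) (f)) (h))) (f)))  →  (r (t (k (f) (h))) (r (t (k (r (f) (f)) (h))) (f)))
3. (r (t (k (f) (h))) (r (t (k (r (f) (f)) (h))) (f)))  →  (r (t (k (f) (h))) (t (k (r (f) (f)) (h))))
4. (r (t (k (f) (h))) (t (k (r (f) (f)) (h))))  →  (r (t (k (f) (h))) (t (k (f) (h))))
normal form: (r (t (k (f) (h))) (t (k (f) (h))))


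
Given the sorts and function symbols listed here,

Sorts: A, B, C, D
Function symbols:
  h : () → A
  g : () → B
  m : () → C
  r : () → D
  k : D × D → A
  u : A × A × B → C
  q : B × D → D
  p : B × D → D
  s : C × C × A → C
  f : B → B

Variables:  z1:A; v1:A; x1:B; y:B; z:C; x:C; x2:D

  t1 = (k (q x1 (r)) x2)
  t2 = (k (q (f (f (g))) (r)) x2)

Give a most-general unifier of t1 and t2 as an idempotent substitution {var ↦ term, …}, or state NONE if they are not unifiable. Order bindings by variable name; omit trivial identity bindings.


{x1 ↦ (f (f (g)))}


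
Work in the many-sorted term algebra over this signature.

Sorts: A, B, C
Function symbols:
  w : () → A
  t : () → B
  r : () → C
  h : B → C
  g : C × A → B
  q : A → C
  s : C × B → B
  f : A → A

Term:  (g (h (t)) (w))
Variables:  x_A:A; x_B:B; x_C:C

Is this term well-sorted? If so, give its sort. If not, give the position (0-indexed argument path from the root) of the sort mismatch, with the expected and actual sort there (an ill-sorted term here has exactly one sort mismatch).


well-sorted; sort = B

    (t) : B
  (h (t)) : C
  (w) : A
(g (h (t)) (w)) : B


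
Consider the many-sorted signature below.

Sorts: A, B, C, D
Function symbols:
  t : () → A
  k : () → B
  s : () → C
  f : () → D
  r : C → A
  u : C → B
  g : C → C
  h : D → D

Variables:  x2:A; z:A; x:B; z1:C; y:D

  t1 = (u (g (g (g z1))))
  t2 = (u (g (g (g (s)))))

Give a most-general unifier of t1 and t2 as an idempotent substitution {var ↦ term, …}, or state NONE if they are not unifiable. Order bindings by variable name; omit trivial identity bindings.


{z1 ↦ (s)}


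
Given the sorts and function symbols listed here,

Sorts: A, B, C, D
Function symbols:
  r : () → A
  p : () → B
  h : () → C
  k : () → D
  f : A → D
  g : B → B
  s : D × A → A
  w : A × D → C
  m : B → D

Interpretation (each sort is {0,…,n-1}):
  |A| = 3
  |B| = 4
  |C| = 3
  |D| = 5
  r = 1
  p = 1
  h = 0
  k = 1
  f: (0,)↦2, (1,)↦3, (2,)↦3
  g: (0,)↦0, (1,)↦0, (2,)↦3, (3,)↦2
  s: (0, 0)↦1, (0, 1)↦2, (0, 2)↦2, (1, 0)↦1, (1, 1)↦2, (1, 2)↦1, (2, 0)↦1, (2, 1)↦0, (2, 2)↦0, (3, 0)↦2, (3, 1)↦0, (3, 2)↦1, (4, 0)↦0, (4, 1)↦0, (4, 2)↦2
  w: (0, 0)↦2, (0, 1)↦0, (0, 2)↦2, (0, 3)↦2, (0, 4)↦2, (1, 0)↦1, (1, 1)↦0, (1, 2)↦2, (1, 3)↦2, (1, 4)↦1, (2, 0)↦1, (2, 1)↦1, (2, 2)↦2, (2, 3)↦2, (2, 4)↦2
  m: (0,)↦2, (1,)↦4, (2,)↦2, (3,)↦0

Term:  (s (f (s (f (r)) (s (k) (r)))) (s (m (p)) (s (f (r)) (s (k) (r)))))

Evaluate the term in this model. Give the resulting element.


value = 2

  r = 1
  (f (r)) = f(1,) = 3
  k = 1
  r = 1
  (s (k) (r)) = s(1, 1) = 2
  (s (f (r)) (s (k) (r))) = s(3, 2) = 1
  (f (s (f (r)) (s (k) (r)))) = f(1,) = 3
  p = 1
  (m (p)) = m(1,) = 4
  r = 1
  (f (r)) = f(1,) = 3
  k = 1
  r = 1
  (s (k) (r)) = s(1, 1) = 2
  (s (f (r)) (s (k) (r))) = s(3, 2) = 1
  (s (m (p)) (s (f (r)) (s (k) (r)))) = s(4, 1) = 0
  (s (f (s (f (r)) (s (k) (r)))) (s (m (p)) (s (f (r)) (s (k) (r))))) = s(3, 0) = 2


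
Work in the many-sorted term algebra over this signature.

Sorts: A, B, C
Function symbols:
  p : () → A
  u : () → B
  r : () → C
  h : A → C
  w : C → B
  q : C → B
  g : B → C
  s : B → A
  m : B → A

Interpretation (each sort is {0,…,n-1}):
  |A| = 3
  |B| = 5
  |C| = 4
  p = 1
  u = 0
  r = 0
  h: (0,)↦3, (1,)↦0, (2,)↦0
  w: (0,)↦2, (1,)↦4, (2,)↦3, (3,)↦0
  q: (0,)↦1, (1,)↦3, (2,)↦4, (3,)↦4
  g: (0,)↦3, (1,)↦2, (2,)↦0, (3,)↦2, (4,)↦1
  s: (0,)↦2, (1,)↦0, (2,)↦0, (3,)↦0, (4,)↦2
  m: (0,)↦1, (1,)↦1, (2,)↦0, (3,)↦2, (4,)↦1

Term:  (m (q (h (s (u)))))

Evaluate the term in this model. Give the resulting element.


  u = 0
  (s (u)) = s(0,) = 2
  (h (s (u))) = h(2,) = 0
  (q (h (s (u)))) = q(0,) = 1
  (m (q (h (s (u))))) = m(1,) = 1

value = 1


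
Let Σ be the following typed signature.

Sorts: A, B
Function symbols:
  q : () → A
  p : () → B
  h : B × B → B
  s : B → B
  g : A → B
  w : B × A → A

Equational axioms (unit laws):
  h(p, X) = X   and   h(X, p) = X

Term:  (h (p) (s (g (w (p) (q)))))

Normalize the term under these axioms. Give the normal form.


1. (h (p) (s (g (w (p) (q)))))  →  (s (g (w (p) (q))))

normal form = (s (g (w (p) (q))))


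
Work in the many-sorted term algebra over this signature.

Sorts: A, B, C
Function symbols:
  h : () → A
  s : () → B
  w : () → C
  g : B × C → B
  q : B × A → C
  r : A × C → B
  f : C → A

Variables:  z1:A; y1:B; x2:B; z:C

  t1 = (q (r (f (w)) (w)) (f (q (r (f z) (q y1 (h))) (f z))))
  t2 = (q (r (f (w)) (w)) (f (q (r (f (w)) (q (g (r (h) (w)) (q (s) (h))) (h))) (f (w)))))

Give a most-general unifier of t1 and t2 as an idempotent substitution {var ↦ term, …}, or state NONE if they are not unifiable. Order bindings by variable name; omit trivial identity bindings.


{y1 ↦ (g (r (h) (w)) (q (s) (h))), z ↦ (w)}


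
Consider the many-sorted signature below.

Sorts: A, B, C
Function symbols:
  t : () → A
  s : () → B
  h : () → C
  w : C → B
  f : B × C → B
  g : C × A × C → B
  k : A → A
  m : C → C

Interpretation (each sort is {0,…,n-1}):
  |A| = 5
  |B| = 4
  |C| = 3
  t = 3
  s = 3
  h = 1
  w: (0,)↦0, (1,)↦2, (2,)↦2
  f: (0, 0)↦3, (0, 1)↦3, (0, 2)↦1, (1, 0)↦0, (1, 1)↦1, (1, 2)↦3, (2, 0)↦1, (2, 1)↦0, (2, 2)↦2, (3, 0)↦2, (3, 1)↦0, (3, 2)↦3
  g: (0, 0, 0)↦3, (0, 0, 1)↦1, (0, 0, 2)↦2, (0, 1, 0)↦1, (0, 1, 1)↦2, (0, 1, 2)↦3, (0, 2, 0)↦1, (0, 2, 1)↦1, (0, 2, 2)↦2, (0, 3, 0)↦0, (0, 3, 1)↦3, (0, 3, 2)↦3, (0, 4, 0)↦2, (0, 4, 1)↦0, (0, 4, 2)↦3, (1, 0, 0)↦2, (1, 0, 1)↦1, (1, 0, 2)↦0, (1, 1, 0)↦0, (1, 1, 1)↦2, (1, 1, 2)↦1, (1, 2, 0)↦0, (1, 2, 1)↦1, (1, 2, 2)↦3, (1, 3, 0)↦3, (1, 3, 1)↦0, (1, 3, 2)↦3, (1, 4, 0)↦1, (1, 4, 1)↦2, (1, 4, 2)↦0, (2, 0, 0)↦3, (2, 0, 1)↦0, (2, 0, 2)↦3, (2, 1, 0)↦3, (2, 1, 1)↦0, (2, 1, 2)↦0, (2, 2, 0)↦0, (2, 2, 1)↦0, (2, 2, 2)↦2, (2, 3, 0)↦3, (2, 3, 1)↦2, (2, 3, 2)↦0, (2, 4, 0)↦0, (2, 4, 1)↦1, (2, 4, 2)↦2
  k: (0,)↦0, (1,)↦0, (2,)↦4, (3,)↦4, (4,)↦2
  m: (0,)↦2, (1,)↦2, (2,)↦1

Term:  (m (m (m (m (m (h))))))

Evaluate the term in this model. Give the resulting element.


  h = 1
  (m (h)) = m(1,) = 2
  (m (m (h))) = m(2,) = 1
  (m (m (m (h)))) = m(1,) = 2
  (m (m (m (m (h))))) = m(2,) = 1
  (m (m (m (m (m (h)))))) = m(1,) = 2

value = 2


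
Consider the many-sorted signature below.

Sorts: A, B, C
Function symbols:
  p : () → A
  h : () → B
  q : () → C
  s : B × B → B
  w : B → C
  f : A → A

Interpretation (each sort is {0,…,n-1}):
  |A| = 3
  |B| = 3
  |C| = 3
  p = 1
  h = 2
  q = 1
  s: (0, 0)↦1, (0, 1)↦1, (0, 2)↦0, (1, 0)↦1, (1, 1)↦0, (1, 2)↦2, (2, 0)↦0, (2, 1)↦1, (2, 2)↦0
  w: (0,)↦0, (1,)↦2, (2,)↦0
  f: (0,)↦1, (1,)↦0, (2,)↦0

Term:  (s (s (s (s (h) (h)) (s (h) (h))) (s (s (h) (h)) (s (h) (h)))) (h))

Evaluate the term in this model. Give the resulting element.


value = 0

  h = 2
  h = 2
  (s (h) (h)) = s(2, 2) = 0
  h = 2
  h = 2
  (s (h) (h)) = s(2, 2) = 0
  (s (s (h) (h)) (s (h) (h))) = s(0, 0) = 1
  h = 2
  h = 2
  (s (h) (h)) = s(2, 2) = 0
  h = 2
  h = 2
  (s (h) (h)) = s(2, 2) = 0
  (s (s (h) (h)) (s (h) (h))) = s(0, 0) = 1
  (s (s (s (h) (h)) (s (h) (h))) (s (s (h) (h)) (s (h) (h)))) = s(1, 1) = 0
  h = 2
  (s (s (s (s (h) (h)) (s (h) (h))) (s (s (h) (h)) (s (h) (h)))) (h)) = s(0, 2) = 0


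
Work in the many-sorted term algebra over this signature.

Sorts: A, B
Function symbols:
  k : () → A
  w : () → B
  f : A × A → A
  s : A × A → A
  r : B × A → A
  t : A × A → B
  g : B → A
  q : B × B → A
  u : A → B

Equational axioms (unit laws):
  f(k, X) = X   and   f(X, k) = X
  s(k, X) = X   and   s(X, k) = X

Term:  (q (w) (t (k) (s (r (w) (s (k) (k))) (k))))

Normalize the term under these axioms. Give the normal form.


normal form = (q (w) (t (k) (r (w) (k))))

1. (q (w) (t (k) (s (r (w) (s (k) (k))) (k))))  →  (q (w) (t (k) (r (w) (s (k) (k)))))
2. (q (w) (t (k) (r (w) (s (k) (k)))))  →  (q (w) (t (k) (r (w) (k))))


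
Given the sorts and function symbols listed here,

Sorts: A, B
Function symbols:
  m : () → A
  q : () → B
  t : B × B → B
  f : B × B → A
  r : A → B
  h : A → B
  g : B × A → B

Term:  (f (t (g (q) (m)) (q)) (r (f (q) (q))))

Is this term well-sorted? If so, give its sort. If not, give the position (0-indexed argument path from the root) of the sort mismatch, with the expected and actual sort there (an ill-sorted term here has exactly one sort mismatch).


well-sorted; sort = A

      (q) : B
      (m) : A
    (g (q) (m)) : B
    (q) : B
  (t (g (q) (m)) (q)) : B
      (q) : B
      (q) : B
    (f (q) (q)) : A
  (r (f (q) (q))) : B
(f (t (g (q) (m)) (q)) (r (f (q) (q)))) : A


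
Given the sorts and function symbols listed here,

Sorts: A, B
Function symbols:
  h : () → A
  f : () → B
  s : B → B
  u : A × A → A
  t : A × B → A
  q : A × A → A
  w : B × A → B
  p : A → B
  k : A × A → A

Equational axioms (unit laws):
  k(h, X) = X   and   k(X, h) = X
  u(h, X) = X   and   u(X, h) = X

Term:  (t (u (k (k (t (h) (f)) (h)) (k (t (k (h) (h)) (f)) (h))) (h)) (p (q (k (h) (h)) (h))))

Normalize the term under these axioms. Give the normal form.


1. (t (u (k (k (t (h) (f)) (h)) (k (t (k (h) (h)) (f)) (h))) (h)) (p (q (k (h) (h)) (h))))  →  (t (k (k (t (h) (f)) (h)) (k (t (k (h) (h)) (f)) (h))) (p (q (k (h) (h)) (h))))
2. (t (k (k (t (h) (f)) (h)) (k (t (k (h) (h)) (f)) (h))) (p (q (k (h) (h)) (h))))  →  (t (k (t (h) (f)) (k (t (k (h) (h)) (f)) (h))) (p (q (k (h) (h)) (h))))
3. (t (k (t (h) (f)) (k (t (k (h) (h)) (f)) (h))) (p (q (k (h) (h)) (h))))  →  (t (k (t (h) (f)) (t (k (h) (h)) (f))) (p (q (k (h) (h)) (h))))
4. (t (k (t (h) (f)) (t (k (h) (h)) (f))) (p (q (k (h) (h)) (h))))  →  (t (k (t (h) (f)) (t (h) (f))) (p (q (k (h) (h)) (h))))
5. (t (k (t (h) (f)) (t (h) (f))) (p (q (k (h) (h)) (h))))  →  (t (k (t (h) (f)) (t (h) (f))) (p (q (h) (h))))

normal form = (t (k (t (h) (f)) (t (h) (f))) (p (q (h) (h))))


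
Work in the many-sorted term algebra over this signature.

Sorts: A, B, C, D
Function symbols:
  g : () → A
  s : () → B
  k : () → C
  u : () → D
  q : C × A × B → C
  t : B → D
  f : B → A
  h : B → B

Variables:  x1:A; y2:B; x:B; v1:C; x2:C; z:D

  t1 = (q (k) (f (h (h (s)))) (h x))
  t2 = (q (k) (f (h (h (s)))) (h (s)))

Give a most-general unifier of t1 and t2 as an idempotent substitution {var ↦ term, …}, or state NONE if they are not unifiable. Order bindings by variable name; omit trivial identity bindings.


{x ↦ (s)}


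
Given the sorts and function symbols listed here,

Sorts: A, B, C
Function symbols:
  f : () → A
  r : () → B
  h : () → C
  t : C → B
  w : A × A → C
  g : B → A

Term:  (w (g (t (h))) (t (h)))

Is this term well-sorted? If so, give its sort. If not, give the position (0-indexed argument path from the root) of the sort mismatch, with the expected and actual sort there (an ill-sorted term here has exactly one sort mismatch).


ill-sorted at position [1]: expected A, got B

      (h) : C
    (t (h)) : B
  (g (t (h))) : A
    (h) : C
  (t (h)) : B
(w (g (t (h))) (t (h))) : ✗ arg 1 at [1] has sort B, expected A


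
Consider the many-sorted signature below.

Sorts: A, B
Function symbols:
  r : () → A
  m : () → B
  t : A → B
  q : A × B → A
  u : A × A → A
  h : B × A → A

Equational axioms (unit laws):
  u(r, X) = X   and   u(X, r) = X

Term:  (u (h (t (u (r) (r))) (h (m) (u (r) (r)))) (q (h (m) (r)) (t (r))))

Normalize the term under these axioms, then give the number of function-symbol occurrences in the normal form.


size = 13

1. (u (h (t (u (r) (r))) (h (m) (u (r) (r)))) (q (h (m) (r)) (t (r))))  →  (u (h (t (r)) (h (m) (u (r) (r)))) (q (h (m) (r)) (t (r))))
2. (u (h (t (r)) (h (m) (u (r) (r)))) (q (h (m) (r)) (t (r))))  →  (u (h (t (r)) (h (m) (r))) (q (h (m) (r)) (t (r))))
normal form: (u (h (t (r)) (h (m) (r))) (q (h (m) (r)) (t (r))))


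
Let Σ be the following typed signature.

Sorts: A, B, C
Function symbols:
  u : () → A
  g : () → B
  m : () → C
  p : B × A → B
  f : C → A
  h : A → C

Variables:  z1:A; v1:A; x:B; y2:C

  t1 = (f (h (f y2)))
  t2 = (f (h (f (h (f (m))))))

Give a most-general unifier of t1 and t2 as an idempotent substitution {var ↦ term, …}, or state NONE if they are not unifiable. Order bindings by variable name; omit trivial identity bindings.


{y2 ↦ (h (f (m)))}


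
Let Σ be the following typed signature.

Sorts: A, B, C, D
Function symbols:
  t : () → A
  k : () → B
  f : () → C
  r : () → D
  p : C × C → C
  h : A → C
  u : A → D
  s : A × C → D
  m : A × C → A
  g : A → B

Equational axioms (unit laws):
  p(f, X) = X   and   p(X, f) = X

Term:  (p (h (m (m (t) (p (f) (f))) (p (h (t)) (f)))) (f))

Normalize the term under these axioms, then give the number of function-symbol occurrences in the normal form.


size = 7

1. (p (h (m (m (t) (p (f) (f))) (p (h (t)) (f)))) (f))  →  (h (m (m (t) (p (f) (f))) (p (h (t)) (f))))
2. (h (m (m (t) (p (f) (f))) (p (h (t)) (f))))  →  (h (m (m (t) (f)) (p (h (t)) (f))))
3. (h (m (m (t) (f)) (p (h (t)) (f))))  →  (h (m (m (t) (f)) (h (t))))
normal form: (h (m (m (t) (f)) (h (t))))


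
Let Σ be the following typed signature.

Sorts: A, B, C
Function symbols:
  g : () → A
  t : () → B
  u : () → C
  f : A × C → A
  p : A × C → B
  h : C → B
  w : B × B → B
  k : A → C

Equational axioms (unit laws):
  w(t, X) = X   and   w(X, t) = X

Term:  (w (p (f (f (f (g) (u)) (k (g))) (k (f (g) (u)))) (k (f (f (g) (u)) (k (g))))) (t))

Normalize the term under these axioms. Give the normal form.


normal form = (p (f (f (f (g) (u)) (k (g))) (k (f (g) (u)))) (k (f (f (g) (u)) (k (g)))))

1. (w (p (f (f (f (g) (u)) (k (g))) (k (f (g) (u)))) (k (f (f (g) (u)) (k (g))))) (t))  →  (p (f (f (f (g) (u)) (k (g))) (k (f (g) (u)))) (k (f (f (g) (u)) (k (g)))))


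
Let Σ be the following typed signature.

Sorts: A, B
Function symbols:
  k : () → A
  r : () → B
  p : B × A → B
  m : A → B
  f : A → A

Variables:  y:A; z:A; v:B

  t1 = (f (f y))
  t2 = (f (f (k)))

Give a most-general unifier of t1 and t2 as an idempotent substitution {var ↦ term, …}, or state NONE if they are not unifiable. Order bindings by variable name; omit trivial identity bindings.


{y ↦ (k)}


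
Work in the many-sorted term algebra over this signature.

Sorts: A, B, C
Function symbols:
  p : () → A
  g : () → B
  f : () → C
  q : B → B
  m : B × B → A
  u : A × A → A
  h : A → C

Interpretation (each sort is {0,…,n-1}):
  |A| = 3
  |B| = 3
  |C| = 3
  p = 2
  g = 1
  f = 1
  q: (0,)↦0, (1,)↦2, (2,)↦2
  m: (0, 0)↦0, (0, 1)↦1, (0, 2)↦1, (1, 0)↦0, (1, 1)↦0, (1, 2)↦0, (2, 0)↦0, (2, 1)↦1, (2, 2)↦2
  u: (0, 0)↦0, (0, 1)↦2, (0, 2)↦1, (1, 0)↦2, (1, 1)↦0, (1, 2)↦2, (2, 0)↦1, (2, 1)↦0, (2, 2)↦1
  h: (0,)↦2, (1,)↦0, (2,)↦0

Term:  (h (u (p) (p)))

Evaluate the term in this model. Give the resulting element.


  p = 2
  p = 2
  (u (p) (p)) = u(2, 2) = 1
  (h (u (p) (p))) = h(1,) = 0

value = 0


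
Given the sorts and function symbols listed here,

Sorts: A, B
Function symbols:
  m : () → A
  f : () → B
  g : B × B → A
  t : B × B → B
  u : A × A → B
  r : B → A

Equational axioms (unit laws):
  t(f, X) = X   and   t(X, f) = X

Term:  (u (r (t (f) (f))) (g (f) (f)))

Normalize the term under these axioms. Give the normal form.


1. (u (r (t (f) (f))) (g (f) (f)))  →  (u (r (f)) (g (f) (f)))

normal form = (u (r (f)) (g (f) (f)))


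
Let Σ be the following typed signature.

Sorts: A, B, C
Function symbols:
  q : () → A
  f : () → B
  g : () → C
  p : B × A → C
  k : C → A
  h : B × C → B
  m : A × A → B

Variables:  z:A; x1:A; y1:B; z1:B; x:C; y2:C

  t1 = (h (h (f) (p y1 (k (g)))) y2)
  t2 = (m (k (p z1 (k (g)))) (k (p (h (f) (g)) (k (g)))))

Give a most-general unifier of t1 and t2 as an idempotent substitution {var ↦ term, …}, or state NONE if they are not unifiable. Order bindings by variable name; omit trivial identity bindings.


head clash or occurs-check failure — not unifiable

NONE (not unifiable)


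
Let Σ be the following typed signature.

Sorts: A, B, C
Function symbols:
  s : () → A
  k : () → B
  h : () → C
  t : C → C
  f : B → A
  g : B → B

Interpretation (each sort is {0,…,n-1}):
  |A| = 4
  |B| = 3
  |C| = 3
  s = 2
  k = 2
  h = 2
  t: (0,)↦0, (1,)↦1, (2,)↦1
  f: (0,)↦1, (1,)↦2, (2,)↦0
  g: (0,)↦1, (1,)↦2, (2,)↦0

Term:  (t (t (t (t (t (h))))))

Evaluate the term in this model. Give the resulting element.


  h = 2
  (t (h)) = t(2,) = 1
  (t (t (h))) = t(1,) = 1
  (t (t (t (h)))) = t(1,) = 1
  (t (t (t (t (h))))) = t(1,) = 1
  (t (t (t (t (t (h)))))) = t(1,) = 1

value = 1


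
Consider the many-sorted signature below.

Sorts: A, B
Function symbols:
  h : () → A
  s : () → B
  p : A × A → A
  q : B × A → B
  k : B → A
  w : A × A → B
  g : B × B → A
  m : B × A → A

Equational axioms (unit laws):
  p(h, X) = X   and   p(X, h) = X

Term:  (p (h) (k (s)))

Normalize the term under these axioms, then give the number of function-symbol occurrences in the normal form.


1. (p (h) (k (s)))  →  (k (s))
normal form: (k (s))

size = 2


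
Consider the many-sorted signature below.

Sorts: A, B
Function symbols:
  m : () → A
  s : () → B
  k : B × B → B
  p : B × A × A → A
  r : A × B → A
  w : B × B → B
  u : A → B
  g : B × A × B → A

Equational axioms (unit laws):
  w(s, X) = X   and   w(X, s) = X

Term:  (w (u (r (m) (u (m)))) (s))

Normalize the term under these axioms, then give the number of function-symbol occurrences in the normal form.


1. (w (u (r (m) (u (m)))) (s))  →  (u (r (m) (u (m))))
normal form: (u (r (m) (u (m))))

size = 5


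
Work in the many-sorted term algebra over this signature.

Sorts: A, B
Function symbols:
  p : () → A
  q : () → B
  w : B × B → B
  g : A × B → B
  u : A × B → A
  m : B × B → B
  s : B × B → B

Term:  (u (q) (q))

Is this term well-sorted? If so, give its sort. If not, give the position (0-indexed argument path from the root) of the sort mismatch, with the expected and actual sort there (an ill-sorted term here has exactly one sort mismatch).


ill-sorted at position [0]: expected A, got B

  (q) : B
  (q) : B
(u (q) (q)) : ✗ arg 0 at [0] has sort B, expected A


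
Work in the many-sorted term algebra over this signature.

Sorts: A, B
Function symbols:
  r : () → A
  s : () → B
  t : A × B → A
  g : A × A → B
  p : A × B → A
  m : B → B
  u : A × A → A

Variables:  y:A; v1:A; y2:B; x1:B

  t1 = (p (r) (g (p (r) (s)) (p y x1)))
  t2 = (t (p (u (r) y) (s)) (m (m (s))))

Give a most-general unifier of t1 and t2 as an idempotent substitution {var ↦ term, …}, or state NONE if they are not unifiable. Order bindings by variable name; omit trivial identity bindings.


NONE (not unifiable)

head clash or occurs-check failure — not unifiable


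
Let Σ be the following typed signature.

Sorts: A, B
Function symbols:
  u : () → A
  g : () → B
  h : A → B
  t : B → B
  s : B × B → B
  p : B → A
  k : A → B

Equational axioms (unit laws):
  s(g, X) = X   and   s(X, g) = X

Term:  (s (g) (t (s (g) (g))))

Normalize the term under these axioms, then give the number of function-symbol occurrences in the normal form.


size = 2

1. (s (g) (t (s (g) (g))))  →  (t (s (g) (g)))
2. (t (s (g) (g)))  →  (t (g))
normal form: (t (g))


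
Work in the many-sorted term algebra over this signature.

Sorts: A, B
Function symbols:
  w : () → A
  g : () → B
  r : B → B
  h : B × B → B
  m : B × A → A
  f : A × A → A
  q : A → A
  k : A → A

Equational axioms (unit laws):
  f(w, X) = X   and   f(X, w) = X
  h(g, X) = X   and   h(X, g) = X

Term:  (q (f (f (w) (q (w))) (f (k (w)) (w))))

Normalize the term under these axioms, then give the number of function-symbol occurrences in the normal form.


1. (q (f (f (w) (q (w))) (f (k (w)) (w))))  →  (q (f (q (w)) (f (k (w)) (w))))
2. (q (f (q (w)) (f (k (w)) (w))))  →  (q (f (q (w)) (k (w))))
normal form: (q (f (q (w)) (k (w))))

size = 6


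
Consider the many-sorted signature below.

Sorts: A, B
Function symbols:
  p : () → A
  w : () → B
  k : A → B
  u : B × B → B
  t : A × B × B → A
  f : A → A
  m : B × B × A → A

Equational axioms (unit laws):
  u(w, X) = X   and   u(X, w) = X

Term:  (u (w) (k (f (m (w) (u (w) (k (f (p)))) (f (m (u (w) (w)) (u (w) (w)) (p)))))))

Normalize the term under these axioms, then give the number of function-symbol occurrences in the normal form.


1. (u (w) (k (f (m (w) (u (w) (k (f (p)))) (f (m (u (w) (w)) (u (w) (w)) (p)))))))  →  (k (f (m (w) (u (w) (k (f (p)))) (f (m (u (w) (w)) (u (w) (w)) (p))))))
2. (k (f (m (w) (u (w) (k (f (p)))) (f (m (u (w) (w)) (u (w) (w)) (p))))))  →  (k (f (m (w) (k (f (p))) (f (m (u (w) (w)) (u (w) (w)) (p))))))
3. (k (f (m (w) (k (f (p))) (f (m (u (w) (w)) (u (w) (w)) (p))))))  →  (k (f (m (w) (k (f (p))) (f (m (w) (u (w) (w)) (p))))))
4. (k (f (m (w) (k (f (p))) (f (m (w) (u (w) (w)) (p))))))  →  (k (f (m (w) (k (f (p))) (f (m (w) (w) (p))))))
normal form: (k (f (m (w) (k (f (p))) (f (m (w) (w) (p))))))

size = 12


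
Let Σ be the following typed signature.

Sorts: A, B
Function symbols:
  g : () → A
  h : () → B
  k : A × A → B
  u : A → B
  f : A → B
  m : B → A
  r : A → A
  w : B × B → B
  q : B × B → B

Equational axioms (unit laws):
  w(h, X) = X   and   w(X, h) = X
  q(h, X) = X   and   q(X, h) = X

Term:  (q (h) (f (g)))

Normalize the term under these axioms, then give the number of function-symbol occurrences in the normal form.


size = 2

1. (q (h) (f (g)))  →  (f (g))
normal form: (f (g))


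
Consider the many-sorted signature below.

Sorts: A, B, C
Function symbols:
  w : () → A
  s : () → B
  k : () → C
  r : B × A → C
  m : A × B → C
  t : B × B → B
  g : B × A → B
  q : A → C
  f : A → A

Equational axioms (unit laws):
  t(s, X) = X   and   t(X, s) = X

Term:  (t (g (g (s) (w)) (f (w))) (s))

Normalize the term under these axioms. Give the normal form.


1. (t (g (g (s) (w)) (f (w))) (s))  →  (g (g (s) (w)) (f (w)))

normal form = (g (g (s) (w)) (f (w)))


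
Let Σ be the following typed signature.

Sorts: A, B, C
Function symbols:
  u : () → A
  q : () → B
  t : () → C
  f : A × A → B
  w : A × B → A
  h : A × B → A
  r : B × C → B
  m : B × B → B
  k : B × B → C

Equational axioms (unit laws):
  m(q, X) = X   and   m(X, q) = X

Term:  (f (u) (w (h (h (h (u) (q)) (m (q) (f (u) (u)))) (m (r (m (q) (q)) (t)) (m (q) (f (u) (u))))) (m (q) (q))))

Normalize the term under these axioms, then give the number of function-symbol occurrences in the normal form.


1. (f (u) (w (h (h (h (u) (q)) (m (q) (f (u) (u)))) (m (r (m (q) (q)) (t)) (m (q) (f (u) (u))))) (m (q) (q))))  →  (f (u) (w (h (h (h (u) (q)) (f (u) (u))) (m (r (m (q) (q)) (t)) (m (q) (f (u) (u))))) (m (q) (q))))
2. (f (u) (w (h (h (h (u) (q)) (f (u) (u))) (m (r (m (q) (q)) (t)) (m (q) (f (u) (u))))) (m (q) (q))))  →  (f (u) (w (h (h (h (u) (q)) (f (u) (u))) (m (r (q) (t)) (m (q) (f (u) (u))))) (m (q) (q))))
3. (f (u) (w (h (h (h (u) (q)) (f (u) (u))) (m (r (q) (t)) (m (q) (f (u) (u))))) (m (q) (q))))  →  (f (u) (w (h (h (h (u) (q)) (f (u) (u))) (m (r (q) (t)) (f (u) (u)))) (m (q) (q))))
4. (f (u) (w (h (h (h (u) (q)) (f (u) (u))) (m (r (q) (t)) (f (u) (u)))) (m (q) (q))))  →  (f (u) (w (h (h (h (u) (q)) (f (u) (u))) (m (r (q) (t)) (f (u) (u)))) (q)))
normal form: (f (u) (w (h (h (h (u) (q)) (f (u) (u))) (m (r (q) (t)) (f (u) (u)))) (q)))

size = 19


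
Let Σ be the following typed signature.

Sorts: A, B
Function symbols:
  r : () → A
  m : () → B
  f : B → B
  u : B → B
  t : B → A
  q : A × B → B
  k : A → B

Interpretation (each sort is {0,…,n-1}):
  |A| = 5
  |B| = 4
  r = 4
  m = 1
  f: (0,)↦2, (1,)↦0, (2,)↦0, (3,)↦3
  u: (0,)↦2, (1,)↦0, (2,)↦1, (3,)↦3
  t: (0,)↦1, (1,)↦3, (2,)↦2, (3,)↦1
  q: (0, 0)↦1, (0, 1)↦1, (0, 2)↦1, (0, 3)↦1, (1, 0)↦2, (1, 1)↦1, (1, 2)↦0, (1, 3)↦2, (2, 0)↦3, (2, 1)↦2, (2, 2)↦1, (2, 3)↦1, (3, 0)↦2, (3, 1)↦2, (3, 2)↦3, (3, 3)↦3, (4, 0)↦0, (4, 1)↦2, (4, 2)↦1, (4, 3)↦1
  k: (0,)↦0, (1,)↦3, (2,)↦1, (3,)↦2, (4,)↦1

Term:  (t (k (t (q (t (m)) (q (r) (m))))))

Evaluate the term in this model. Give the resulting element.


value = 1

  m = 1
  (t (m)) = t(1,) = 3
  r = 4
  m = 1
  (q (r) (m)) = q(4, 1) = 2
  (q (t (m)) (q (r) (m))) = q(3, 2) = 3
  (t (q (t (m)) (q (r) (m)))) = t(3,) = 1
  (k (t (q (t (m)) (q (r) (m))))) = k(1,) = 3
  (t (k (t (q (t (m)) (q (r) (m)))))) = t(3,) = 1


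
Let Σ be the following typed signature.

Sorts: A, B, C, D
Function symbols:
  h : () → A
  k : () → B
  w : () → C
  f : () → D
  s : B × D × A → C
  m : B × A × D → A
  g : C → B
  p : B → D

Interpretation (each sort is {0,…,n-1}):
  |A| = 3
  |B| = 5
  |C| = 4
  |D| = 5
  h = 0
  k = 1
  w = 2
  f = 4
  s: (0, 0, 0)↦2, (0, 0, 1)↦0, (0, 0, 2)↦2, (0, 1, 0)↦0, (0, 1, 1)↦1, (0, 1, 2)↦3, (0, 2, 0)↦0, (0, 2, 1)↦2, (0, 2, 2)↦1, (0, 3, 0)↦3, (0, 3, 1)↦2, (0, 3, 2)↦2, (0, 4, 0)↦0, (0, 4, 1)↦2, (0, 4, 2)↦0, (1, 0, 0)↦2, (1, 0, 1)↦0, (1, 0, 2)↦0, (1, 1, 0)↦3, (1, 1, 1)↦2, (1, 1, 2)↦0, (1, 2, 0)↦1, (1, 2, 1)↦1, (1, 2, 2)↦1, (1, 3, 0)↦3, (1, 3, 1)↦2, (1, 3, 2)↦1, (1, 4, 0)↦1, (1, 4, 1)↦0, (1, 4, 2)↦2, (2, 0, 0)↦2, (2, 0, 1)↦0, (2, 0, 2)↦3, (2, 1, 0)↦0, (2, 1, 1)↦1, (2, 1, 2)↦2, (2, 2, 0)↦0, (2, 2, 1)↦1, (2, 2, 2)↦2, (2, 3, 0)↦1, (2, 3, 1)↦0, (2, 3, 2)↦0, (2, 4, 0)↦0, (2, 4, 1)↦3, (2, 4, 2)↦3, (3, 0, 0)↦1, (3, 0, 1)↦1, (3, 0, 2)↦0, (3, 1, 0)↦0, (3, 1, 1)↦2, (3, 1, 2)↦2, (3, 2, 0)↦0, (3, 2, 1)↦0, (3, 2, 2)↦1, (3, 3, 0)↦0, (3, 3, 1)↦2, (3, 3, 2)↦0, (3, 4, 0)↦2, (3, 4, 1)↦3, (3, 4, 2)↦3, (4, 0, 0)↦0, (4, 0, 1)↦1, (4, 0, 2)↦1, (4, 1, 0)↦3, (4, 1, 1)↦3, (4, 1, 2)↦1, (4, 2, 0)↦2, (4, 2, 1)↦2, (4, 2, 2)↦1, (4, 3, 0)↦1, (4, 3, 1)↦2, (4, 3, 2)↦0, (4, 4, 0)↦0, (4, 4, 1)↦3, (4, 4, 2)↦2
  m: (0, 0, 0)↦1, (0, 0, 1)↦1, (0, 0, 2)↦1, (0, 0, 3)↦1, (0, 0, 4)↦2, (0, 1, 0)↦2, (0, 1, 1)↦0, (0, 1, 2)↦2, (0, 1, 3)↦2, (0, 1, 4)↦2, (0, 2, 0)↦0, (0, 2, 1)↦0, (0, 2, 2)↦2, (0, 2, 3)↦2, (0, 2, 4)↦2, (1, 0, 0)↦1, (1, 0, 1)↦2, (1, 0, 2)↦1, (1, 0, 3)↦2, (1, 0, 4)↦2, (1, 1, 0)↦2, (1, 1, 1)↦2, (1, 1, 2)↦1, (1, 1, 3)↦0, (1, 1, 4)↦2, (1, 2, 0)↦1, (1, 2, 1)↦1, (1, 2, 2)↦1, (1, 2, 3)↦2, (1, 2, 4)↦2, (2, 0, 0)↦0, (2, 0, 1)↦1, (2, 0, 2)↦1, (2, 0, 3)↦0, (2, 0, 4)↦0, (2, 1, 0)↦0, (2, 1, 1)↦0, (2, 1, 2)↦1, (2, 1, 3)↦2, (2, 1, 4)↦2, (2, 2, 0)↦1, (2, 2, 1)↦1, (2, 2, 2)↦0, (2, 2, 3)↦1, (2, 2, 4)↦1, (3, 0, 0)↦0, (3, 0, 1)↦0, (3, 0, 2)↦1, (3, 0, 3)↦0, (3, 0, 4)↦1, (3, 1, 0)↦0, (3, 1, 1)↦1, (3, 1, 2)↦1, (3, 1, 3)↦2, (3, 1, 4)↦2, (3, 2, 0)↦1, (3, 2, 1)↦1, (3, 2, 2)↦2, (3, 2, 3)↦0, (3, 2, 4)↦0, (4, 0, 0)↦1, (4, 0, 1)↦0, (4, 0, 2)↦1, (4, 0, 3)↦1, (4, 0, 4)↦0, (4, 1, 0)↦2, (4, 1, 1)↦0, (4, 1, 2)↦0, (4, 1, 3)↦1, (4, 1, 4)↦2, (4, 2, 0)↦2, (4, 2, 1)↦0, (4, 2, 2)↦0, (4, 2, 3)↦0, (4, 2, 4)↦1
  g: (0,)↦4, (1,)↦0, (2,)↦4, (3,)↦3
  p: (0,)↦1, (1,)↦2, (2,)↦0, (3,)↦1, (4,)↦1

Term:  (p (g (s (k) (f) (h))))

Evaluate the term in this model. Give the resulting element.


value = 1

  k = 1
  f = 4
  h = 0
  (s (k) (f) (h)) = s(1, 4, 0) = 1
  (g (s (k) (f) (h))) = g(1,) = 0
  (p (g (s (k) (f) (h)))) = p(0,) = 1
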